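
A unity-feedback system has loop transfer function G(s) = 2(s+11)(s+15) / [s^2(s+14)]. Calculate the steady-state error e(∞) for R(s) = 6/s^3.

14/55

The open loop has two poles at the origin → type 2 system.
K_a = lim_{s→0} s^2·G(s) = 2·11·15 / (14) = 165/7.
r(t) = 3t^2 gives R(s) = 6/s^3.
e_ss = 6/K_a = 6/(165/7) = 14/55.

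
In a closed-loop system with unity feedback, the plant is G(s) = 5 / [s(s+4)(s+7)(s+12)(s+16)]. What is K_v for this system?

The open loop has one pole at the origin → type 1 system.
K_v = lim_{s→0} s·G(s) = 5 / (4·7·12·16) = 5/5376.

5/5376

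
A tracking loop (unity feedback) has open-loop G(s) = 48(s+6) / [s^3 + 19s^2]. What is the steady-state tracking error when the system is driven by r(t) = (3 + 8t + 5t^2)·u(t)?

The denominator has no term below 19s^2 — 2 poles at s=0, type 2. Treating each term separately:
  • 3: tracked with zero error.
  • 8t: tracked with zero error.
  • 5t^2: e_ss = 10/K_a with K_a=288/19 → 95/144.
Total e_ss = 95/144.

95/144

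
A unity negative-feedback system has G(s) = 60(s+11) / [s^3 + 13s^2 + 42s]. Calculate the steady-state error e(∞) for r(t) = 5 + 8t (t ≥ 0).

28/55

The denominator has no term below 42s — 1 pole at s=0, type 1. Taking each input component in turn:
  • 5: tracked with zero error.
  • 8t: e_ss = 8/K_v with K_v=110/7 → 28/55.
Total e_ss = 28/55.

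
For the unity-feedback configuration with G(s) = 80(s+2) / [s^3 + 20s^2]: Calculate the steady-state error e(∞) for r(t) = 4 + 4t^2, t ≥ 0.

The denominator has no term below 20s^2 — 2 poles at s=0, type 2. By superposition:
  • 4: tracked with zero error.
  • 4t^2: e_ss = 8/K_a with K_a=8 → 1.
Total e_ss = 1.

1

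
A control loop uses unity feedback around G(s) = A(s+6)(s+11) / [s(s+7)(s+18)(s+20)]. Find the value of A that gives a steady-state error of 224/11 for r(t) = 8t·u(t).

15

System type = 1 (one pole at s=0).
K_v = lim_{s→0} s·G(s) = A·6·11 / (7·18·20) = (11/420)·A.
e_ss = 8/K_v = 224/11 ⇒ K_v = 11/28 ⇒ A = (11/28)/(11/420) = 15.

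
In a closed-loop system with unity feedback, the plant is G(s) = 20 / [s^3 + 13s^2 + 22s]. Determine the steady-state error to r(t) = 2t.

Factoring s from the denominator leaves a polynomial with constant term 22, so the system is type 1.
K_v = lim_{s→0} s·G(s) = 20 / 22 = 10/11.
e_ss = 2/K_v = 2/(10/11) = 2.2.

2.2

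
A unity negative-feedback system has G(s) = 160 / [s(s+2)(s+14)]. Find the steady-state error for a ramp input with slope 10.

One free integrator in G(s): this is a type 1 system.
K_v = lim_{s→0} s·G(s) = 160 / (2·14) = 40/7.
e_ss = 10/K_v = 10/(40/7) = 1.75.

1.75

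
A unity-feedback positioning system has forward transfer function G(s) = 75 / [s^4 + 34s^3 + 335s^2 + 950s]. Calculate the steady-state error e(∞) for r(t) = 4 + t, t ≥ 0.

38/3

The denominator has no term below 950s — 1 pole at s=0, type 1. Treating each term separately:
  • 4: tracked with zero error.
  • t: e_ss = 1/K_v with K_v=3/38 → 38/3.
Total e_ss = 38/3.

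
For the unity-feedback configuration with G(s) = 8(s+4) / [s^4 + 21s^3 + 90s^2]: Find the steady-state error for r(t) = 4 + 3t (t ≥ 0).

0

Factoring s^2 from the denominator leaves a polynomial with constant term 90, so the system is type 2. Treating each term separately:
  • 4: tracked with zero error.
  • 3t: tracked with zero error.
Total e_ss = 0.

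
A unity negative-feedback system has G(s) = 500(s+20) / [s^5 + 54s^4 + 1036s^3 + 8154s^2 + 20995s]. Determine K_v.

The denominator has no term below 20995s — 1 pole at s=0, type 1.
K_v = lim_{s→0} s·G(s) = 500·20 / 20995 = 2000/4199.

2000/4199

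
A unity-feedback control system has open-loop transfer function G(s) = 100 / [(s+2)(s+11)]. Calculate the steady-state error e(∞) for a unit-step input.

No free integrators in G(s): this is a type 0 system.
K_p = lim_{s→0} G(s) = 100 / (2·11) = 50/11.
e_ss = 1/(1 + K_p) = 1/(61/11) = 11/61.

11/61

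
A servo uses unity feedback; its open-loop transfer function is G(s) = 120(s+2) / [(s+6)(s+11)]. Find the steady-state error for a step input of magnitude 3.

11/17

The open loop has no poles at the origin → type 0 system.
K_p = lim_{s→0} G(s) = 120·2 / (6·11) = 40/11.
e_ss = 3/(1 + K_p) = 3/(51/11) = 11/17.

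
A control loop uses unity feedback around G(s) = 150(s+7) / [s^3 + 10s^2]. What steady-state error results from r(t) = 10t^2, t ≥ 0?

Lowest-order denominator term is 10s^2, so the open loop has 2 poles at the origin → type 2 system.
K_a = lim_{s→0} s^2·G(s) = 150·7 / 10 = 105.
r(t) = 10t^2 gives R(s) = 20/s^3.
e_ss = 20/K_a = 20/105 = 4/21.

4/21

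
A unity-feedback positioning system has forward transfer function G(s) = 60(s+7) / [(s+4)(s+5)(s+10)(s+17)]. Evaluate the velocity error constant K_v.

0

System type = 0 (no poles at s=0).
K_v = lim_{s→0} s·G(s) = 0 (the extra factor of s kills the finite limit).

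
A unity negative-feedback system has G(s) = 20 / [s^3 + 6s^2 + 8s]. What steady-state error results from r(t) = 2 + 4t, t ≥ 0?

Lowest-order denominator term is 8s, so the open loop has 1 pole at the origin → type 1 system. Taking each input component in turn:
  • 2: tracked with zero error.
  • 4t: e_ss = 4/K_v with K_v=2.5 → 1.6.
Total e_ss = 1.6.

1.6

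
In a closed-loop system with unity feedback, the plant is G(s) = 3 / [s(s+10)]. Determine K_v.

0.3

G(s) has one factor of s in the denominator, so the system is type 1.
K_v = lim_{s→0} s·G(s) = 3 / (10) = 0.3.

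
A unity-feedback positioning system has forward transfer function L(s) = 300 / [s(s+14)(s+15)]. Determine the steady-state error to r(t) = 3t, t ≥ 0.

2.1

One free integrator in L(s): this is a type 1 system.
K_v = lim_{s→0} s·L(s) = 300 / (14·15) = 10/7.
e_ss = 3/K_v = 3/(10/7) = 2.1.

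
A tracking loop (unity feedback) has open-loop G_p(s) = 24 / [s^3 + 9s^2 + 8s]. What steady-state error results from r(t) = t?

1/3

The denominator has no term below 8s — 1 pole at s=0, type 1.
K_v = lim_{s→0} s·G_p(s) = 24 / 8 = 3.
e_ss = 1/K_v = 1/3.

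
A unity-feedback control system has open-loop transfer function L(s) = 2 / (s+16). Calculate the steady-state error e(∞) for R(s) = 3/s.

8/3

System type = 0 (no poles at s=0).
K_p = lim_{s→0} L(s) = 2 / (16) = 0.125.
e_ss = 3/(1 + K_p) = 3/1.125 = 8/3.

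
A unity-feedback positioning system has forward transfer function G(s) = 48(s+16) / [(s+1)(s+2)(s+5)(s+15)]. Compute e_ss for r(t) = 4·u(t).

100/153

G(s) has no factors of s in the denominator, so the system is type 0.
K_p = lim_{s→0} G(s) = 48·16 / (1·2·5·15) = 5.12.
e_ss = 4/(1 + K_p) = 4/6.12 = 100/153.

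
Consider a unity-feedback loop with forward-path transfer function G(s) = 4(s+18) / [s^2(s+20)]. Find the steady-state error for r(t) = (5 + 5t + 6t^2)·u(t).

System type = 2 (two poles at s=0). By superposition:
  • 5: tracked with zero error.
  • 5t: tracked with zero error.
  • 6t^2: e_ss = 12/K_a with K_a=3.6 → 10/3.
Total e_ss = 10/3.

10/3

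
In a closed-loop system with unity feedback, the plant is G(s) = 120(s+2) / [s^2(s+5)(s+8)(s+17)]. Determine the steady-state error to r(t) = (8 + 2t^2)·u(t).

34/3

The open loop has two poles at the origin → type 2 system. Treating each term separately:
  • 8: tracked with zero error.
  • 2t^2: e_ss = 4/K_a with K_a=6/17 → 34/3.
Total e_ss = 34/3.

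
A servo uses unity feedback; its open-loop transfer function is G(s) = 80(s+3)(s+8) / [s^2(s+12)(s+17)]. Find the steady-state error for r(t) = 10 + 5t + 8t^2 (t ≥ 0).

Two free integrators in G(s): this is a type 2 system. By superposition:
  • 10: tracked with zero error.
  • 5t: tracked with zero error.
  • 8t^2: e_ss = 16/K_a with K_a=160/17 → 1.7.
Total e_ss = 1.7.

1.7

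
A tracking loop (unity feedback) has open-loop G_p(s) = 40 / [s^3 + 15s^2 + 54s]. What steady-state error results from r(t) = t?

Factoring s from the denominator leaves a polynomial with constant term 54, so the system is type 1.
K_v = lim_{s→0} s·G_p(s) = 40 / 54 = 20/27.
e_ss = 1/K_v = 1/(20/27) = 1.35.

1.35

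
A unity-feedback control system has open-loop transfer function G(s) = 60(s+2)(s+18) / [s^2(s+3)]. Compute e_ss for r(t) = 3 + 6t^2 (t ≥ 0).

1/60

G(s) has two factors of s in the denominator, so the system is type 2. Treating each term separately:
  • 3: tracked with zero error.
  • 6t^2: e_ss = 12/K_a with K_a=720 → 1/60.
Total e_ss = 1/60.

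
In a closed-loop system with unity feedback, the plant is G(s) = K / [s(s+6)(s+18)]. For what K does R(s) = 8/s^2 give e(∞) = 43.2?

20

System type = 1 (one pole at s=0).
K_v = lim_{s→0} s·G(s) = K / (6·18) = (1/108)·K.
e_ss = 8/K_v = 43.2 ⇒ K_v = 5/27 ⇒ K = (5/27)/(1/108) = 20.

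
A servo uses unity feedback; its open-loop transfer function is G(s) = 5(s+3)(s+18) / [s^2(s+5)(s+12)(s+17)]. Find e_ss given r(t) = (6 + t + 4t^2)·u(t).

G(s) has two factors of s in the denominator, so the system is type 2. Treating each term separately:
  • 6: tracked with zero error.
  • t: tracked with zero error.
  • 4t^2: e_ss = 8/K_a with K_a=9/34 → 272/9.
Total e_ss = 272/9.

272/9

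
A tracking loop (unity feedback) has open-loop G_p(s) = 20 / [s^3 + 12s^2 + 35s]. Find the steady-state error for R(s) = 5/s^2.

The denominator has no term below 35s — 1 pole at s=0, type 1.
K_v = lim_{s→0} s·G_p(s) = 20 / 35 = 4/7.
e_ss = 5/K_v = 5/(4/7) = 8.75.

8.75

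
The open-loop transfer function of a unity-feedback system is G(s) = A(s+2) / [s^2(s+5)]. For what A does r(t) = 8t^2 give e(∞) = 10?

4

G(s) has two factors of s in the denominator, so the system is type 2.
K_a = lim_{s→0} s^2·G(s) = A·2 / (5) = 0.4·A.
e_ss = 16/K_a = 10 ⇒ K_a = 1.6 ⇒ A = 1.6/0.4 = 4.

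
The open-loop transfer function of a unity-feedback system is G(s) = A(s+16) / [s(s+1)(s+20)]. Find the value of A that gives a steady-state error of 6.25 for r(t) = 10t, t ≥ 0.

2

G(s) has one factor of s in the denominator, so the system is type 1.
K_v = lim_{s→0} s·G(s) = A·16 / (1·20) = 0.8·A.
e_ss = 10/K_v = 6.25 ⇒ K_v = 1.6 ⇒ A = 1.6/0.8 = 2.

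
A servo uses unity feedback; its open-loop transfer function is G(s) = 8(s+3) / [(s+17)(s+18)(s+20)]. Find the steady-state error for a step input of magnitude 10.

1275/128

G(s) has no factors of s in the denominator, so the system is type 0.
K_p = lim_{s→0} G(s) = 8·3 / (17·18·20) = 1/255.
e_ss = 10/(1 + K_p) = 10/(256/255) = 1275/128.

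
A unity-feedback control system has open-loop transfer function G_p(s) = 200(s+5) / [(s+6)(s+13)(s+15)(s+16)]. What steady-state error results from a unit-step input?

468/493

The open loop has no poles at the origin → type 0 system.
K_p = lim_{s→0} G_p(s) = 200·5 / (6·13·15·16) = 25/468.
e_ss = 1/(1 + K_p) = 1/(493/468) = 468/493.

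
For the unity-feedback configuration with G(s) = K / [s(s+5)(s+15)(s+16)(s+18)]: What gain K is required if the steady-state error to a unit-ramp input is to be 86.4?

G(s) has one factor of s in the denominator, so the system is type 1.
K_v = lim_{s→0} s·G(s) = K / (5·15·16·18) = (1/21600)·K.
e_ss = 1/K_v = 86.4 ⇒ K_v = 5/432 ⇒ K = (5/432)/(1/21600) = 250.

250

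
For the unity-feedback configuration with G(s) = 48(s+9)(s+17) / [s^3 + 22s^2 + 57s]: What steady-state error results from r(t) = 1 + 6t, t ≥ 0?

19/408

Lowest-order denominator term is 57s, so the open loop has 1 pole at the origin → type 1 system. By superposition:
  • 1: tracked with zero error.
  • 6t: e_ss = 6/K_v with K_v=2448/19 → 19/408.
Total e_ss = 19/408.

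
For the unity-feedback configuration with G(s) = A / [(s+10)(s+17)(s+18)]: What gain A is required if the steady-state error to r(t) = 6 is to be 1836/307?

10

G(s) has no factors of s in the denominator, so the system is type 0.
K_p = lim_{s→0} G(s) = A / (10·17·18) = (1/3060)·A.
e_ss = 6/(1 + K_p) = 1836/307 ⇒ 1 + (1/3060)·A = 307/306 ⇒ A = 10.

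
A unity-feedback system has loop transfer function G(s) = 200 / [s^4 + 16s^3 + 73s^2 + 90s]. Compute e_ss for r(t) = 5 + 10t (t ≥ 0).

4.5

The denominator has no term below 90s — 1 pole at s=0, type 1. Taking each input component in turn:
  • 5: tracked with zero error.
  • 10t: e_ss = 10/K_v with K_v=20/9 → 4.5.
Total e_ss = 4.5.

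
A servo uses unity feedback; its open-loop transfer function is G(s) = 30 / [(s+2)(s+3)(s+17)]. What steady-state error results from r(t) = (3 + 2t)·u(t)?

System type = 0 (no poles at s=0). Taking each input component in turn:
  • 3: e_ss = 3/(1+K_p) with K_p=5/17 → 51/22.
  • 2t: a type-0 system cannot track it, e_ss → ∞.
The unbounded component dominates.

infinity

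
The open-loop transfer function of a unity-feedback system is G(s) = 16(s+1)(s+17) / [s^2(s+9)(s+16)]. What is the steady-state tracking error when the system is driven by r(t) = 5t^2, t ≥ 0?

Two free integrators in G(s): this is a type 2 system.
K_a = lim_{s→0} s^2·G(s) = 16·1·17 / (9·16) = 17/9.
r(t) = 5t^2 gives R(s) = 10/s^3.
e_ss = 10/K_a = 10/(17/9) = 90/17.

90/17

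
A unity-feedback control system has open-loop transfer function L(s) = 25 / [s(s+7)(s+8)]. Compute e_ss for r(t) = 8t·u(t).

System type = 1 (one pole at s=0).
K_v = lim_{s→0} s·L(s) = 25 / (7·8) = 25/56.
e_ss = 8/K_v = 8/(25/56) = 17.92.

17.92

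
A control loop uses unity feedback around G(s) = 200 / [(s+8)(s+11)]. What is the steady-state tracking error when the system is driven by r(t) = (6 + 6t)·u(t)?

G(s) has no factors of s in the denominator, so the system is type 0. Treating each term separately:
  • 6: e_ss = 6/(1+K_p) with K_p=25/11 → 11/6.
  • 6t: a type-0 system cannot track it, e_ss → ∞.
The unbounded component dominates.

infinity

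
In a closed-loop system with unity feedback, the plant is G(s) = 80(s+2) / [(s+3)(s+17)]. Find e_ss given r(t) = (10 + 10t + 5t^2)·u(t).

The open loop has no poles at the origin → type 0 system. Taking each input component in turn:
  • 10: e_ss = 10/(1+K_p) with K_p=160/51 → 510/211.
  • 10t: a type-0 system cannot track it, e_ss → ∞.
  • 5t^2: a type-0 system cannot track it, e_ss → ∞.
The unbounded component dominates.

infinity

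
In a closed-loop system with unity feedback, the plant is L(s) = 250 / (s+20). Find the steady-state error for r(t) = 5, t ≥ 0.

10/27

L(s) has no factors of s in the denominator, so the system is type 0.
K_p = lim_{s→0} L(s) = 250 / (20) = 12.5.
e_ss = 5/(1 + K_p) = 5/13.5 = 10/27.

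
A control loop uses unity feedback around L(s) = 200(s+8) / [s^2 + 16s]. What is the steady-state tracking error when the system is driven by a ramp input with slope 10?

Factoring s from the denominator leaves a polynomial with constant term 16, so the system is type 1.
K_v = lim_{s→0} s·L(s) = 200·8 / 16 = 100.
e_ss = 10/K_v = 10/100 = 0.1.

0.1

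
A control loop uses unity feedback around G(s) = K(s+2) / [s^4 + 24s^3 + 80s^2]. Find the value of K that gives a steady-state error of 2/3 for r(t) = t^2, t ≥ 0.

The denominator has no term below 80s^2 — 2 poles at s=0, type 2.
K_a = lim_{s→0} s^2·G(s) = K·2 / 80 = 0.025·K.
e_ss = 2/K_a = 2/3 ⇒ K_a = 3 ⇒ K = 3/0.025 = 120.

120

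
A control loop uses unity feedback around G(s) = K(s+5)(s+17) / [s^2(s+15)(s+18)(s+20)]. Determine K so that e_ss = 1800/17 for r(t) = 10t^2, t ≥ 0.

The open loop has two poles at the origin → type 2 system.
K_a = lim_{s→0} s^2·G(s) = K·5·17 / (15·18·20) = (17/1080)·K.
e_ss = 20/K_a = 1800/17 ⇒ K_a = 17/90 ⇒ K = (17/90)/(17/1080) = 12.

12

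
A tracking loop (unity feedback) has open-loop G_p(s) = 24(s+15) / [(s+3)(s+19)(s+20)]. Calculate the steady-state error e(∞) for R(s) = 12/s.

G_p(s) has no factors of s in the denominator, so the system is type 0.
K_p = lim_{s→0} G_p(s) = 24·15 / (3·19·20) = 6/19.
e_ss = 12/(1 + K_p) = 12/(25/19) = 9.12.

9.12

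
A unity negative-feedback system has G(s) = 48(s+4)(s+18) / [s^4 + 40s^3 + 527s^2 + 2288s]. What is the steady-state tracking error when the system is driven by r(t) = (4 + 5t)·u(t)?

The denominator has no term below 2288s — 1 pole at s=0, type 1. Treating each term separately:
  • 4: tracked with zero error.
  • 5t: e_ss = 5/K_v with K_v=216/143 → 715/216.
Total e_ss = 715/216.

715/216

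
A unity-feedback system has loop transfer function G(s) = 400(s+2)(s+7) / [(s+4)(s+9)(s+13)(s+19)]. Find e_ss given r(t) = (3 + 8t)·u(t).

No free integrators in G(s): this is a type 0 system. Taking each input component in turn:
  • 3: e_ss = 3/(1+K_p) with K_p=1400/2223 → 6669/3623.
  • 8t: a type-0 system cannot track it, e_ss → ∞.
The unbounded component dominates.

infinity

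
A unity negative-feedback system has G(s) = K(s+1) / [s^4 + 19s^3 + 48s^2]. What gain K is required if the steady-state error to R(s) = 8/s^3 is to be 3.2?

120

Factoring s^2 from the denominator leaves a polynomial with constant term 48, so the system is type 2.
K_a = lim_{s→0} s^2·G(s) = K·1 / 48 = (1/48)·K.
e_ss = 8/K_a = 3.2 ⇒ K_a = 2.5 ⇒ K = 2.5/(1/48) = 120.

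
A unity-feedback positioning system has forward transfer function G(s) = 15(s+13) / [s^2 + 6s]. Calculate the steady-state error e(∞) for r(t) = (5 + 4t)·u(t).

8/65

Lowest-order denominator term is 6s, so the open loop has 1 pole at the origin → type 1 system. Taking each input component in turn:
  • 5: tracked with zero error.
  • 4t: e_ss = 4/K_v with K_v=32.5 → 8/65.
Total e_ss = 8/65.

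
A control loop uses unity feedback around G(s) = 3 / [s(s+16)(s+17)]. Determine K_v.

One free integrator in G(s): this is a type 1 system.
K_v = lim_{s→0} s·G(s) = 3 / (16·17) = 3/272.

3/272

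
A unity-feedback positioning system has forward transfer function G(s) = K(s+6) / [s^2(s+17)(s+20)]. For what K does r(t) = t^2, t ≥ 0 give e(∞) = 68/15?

25

System type = 2 (two poles at s=0).
K_a = lim_{s→0} s^2·G(s) = K·6 / (17·20) = (3/170)·K.
e_ss = 2/K_a = 68/15 ⇒ K_a = 15/34 ⇒ K = (15/34)/(3/170) = 25.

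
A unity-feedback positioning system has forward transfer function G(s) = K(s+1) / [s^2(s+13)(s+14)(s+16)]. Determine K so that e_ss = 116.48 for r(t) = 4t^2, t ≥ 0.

200

G(s) has two factors of s in the denominator, so the system is type 2.
K_a = lim_{s→0} s^2·G(s) = K·1 / (13·14·16) = (1/2912)·K.
e_ss = 8/K_a = 116.48 ⇒ K_a = 25/364 ⇒ K = (25/364)/(1/2912) = 200.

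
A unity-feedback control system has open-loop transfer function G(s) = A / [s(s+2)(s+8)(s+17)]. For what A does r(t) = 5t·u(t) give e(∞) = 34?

One free integrator in G(s): this is a type 1 system.
K_v = lim_{s→0} s·G(s) = A / (2·8·17) = (1/272)·A.
e_ss = 5/K_v = 34 ⇒ K_v = 5/34 ⇒ A = (5/34)/(1/272) = 40.

40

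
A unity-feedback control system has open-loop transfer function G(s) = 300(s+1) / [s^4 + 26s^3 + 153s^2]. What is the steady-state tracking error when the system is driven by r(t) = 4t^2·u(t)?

4.08

Factoring s^2 from the denominator leaves a polynomial with constant term 153, so the system is type 2.
K_a = lim_{s→0} s^2·G(s) = 300·1 / 153 = 100/51.
r(t) = 4t^2 gives R(s) = 8/s^3.
e_ss = 8/K_a = 8/(100/51) = 4.08.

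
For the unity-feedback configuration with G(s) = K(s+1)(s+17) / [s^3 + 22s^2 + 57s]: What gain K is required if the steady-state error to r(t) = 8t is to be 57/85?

Factoring s from the denominator leaves a polynomial with constant term 57, so the system is type 1.
K_v = lim_{s→0} s·G(s) = K·1·17 / 57 = (17/57)·K.
e_ss = 8/K_v = 57/85 ⇒ K_v = 680/57 ⇒ K = (680/57)/(17/57) = 40.

40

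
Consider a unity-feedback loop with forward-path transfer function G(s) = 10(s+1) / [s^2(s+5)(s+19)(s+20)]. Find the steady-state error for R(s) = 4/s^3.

System type = 2 (two poles at s=0).
K_a = lim_{s→0} s^2·G(s) = 10·1 / (5·19·20) = 1/190.
r(t) = 2t^2 gives R(s) = 4/s^3.
e_ss = 4/K_a = 4/(1/190) = 760.

760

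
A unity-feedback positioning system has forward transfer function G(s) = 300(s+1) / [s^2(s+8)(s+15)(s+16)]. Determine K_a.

System type = 2 (two poles at s=0).
K_a = lim_{s→0} s^2·G(s) = 300·1 / (8·15·16) = 5/32.

5/32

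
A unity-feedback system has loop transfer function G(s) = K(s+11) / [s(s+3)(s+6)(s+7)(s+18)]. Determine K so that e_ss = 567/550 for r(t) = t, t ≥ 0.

200

The open loop has one pole at the origin → type 1 system.
K_v = lim_{s→0} s·G(s) = K·11 / (3·6·7·18) = (11/2268)·K.
e_ss = 1/K_v = 567/550 ⇒ K_v = 550/567 ⇒ K = (550/567)/(11/2268) = 200.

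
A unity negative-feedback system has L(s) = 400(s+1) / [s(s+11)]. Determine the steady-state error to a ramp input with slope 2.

One free integrator in L(s): this is a type 1 system.
K_v = lim_{s→0} s·L(s) = 400·1 / (11) = 400/11.
e_ss = 2/K_v = 2/(400/11) = 0.055.

0.055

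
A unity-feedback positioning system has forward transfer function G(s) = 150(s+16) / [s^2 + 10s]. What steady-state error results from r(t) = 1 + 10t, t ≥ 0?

1/24

Lowest-order denominator term is 10s, so the open loop has 1 pole at the origin → type 1 system. By superposition:
  • 1: tracked with zero error.
  • 10t: e_ss = 10/K_v with K_v=240 → 1/24.
Total e_ss = 1/24.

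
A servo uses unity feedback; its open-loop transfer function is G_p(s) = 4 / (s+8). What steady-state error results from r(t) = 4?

8/3

System type = 0 (no poles at s=0).
K_p = lim_{s→0} G_p(s) = 4 / (8) = 0.5.
e_ss = 4/(1 + K_p) = 4/1.5 = 8/3.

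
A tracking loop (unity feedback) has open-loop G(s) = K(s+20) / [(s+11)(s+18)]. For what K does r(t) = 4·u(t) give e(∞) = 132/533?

No free integrators in G(s): this is a type 0 system.
K_p = lim_{s→0} G(s) = K·20 / (11·18) = (10/99)·K.
e_ss = 4/(1 + K_p) = 132/533 ⇒ 1 + (10/99)·K = 533/33 ⇒ K = 150.

150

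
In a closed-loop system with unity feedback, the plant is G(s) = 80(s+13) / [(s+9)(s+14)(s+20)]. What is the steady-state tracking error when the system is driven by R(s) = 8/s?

G(s) has no factors of s in the denominator, so the system is type 0.
K_p = lim_{s→0} G(s) = 80·13 / (9·14·20) = 26/63.
e_ss = 8/(1 + K_p) = 8/(89/63) = 504/89.

504/89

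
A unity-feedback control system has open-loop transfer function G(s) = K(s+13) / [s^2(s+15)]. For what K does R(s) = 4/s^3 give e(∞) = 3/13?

20

G(s) has two factors of s in the denominator, so the system is type 2.
K_a = lim_{s→0} s^2·G(s) = K·13 / (15) = (13/15)·K.
e_ss = 4/K_a = 3/13 ⇒ K_a = 52/3 ⇒ K = (52/3)/(13/15) = 20.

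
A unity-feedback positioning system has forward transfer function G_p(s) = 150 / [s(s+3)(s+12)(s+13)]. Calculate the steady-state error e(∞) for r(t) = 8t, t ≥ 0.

24.96

One free integrator in G_p(s): this is a type 1 system.
K_v = lim_{s→0} s·G_p(s) = 150 / (3·12·13) = 25/78.
e_ss = 8/K_v = 8/(25/78) = 24.96.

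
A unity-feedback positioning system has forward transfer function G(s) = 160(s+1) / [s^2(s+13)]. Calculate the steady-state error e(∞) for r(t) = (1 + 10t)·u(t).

0

System type = 2 (two poles at s=0). Treating each term separately:
  • 1: tracked with zero error.
  • 10t: tracked with zero error.
Total e_ss = 0.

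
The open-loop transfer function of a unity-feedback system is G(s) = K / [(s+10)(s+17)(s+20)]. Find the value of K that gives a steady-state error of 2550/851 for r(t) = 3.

System type = 0 (no poles at s=0).
K_p = lim_{s→0} G(s) = K / (10·17·20) = (1/3400)·K.
e_ss = 3/(1 + K_p) = 2550/851 ⇒ 1 + (1/3400)·K = 851/850 ⇒ K = 4.

4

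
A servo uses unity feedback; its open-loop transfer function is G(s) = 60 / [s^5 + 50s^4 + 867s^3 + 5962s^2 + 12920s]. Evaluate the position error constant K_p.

K_p = lim_{s→0} G(s); with 1 pole at the origin the limit diverges, so K_p = ∞.

infinity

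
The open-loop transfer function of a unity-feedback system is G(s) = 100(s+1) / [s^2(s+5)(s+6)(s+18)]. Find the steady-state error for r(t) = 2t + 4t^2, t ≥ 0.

System type = 2 (two poles at s=0). By superposition:
  • 2t: tracked with zero error.
  • 4t^2: e_ss = 8/K_a with K_a=5/27 → 43.2.
Total e_ss = 43.2.

43.2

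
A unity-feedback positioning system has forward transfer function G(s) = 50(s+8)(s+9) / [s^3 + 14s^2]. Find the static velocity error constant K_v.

infinity

K_v = lim_{s→0} s·G(s); with 2 poles at the origin the limit diverges, so K_v = ∞.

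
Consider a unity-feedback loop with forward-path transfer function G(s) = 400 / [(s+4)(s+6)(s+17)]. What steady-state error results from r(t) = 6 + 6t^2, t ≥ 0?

System type = 0 (no poles at s=0). By superposition:
  • 6: e_ss = 6/(1+K_p) with K_p=50/51 → 306/101.
  • 6t^2: a type-0 system cannot track it, e_ss → ∞.
The unbounded component dominates.

infinity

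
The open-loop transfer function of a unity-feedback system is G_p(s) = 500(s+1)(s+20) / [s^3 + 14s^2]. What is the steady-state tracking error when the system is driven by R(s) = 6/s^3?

0.0084

Factoring s^2 from the denominator leaves a polynomial with constant term 14, so the system is type 2.
K_a = lim_{s→0} s^2·G_p(s) = 500·1·20 / 14 = 5000/7.
r(t) = 3t^2 gives R(s) = 6/s^3.
e_ss = 6/K_a = 6/(5000/7) = 0.0084.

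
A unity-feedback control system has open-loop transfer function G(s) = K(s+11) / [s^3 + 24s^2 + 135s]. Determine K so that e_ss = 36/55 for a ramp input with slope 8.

150

Factoring s from the denominator leaves a polynomial with constant term 135, so the system is type 1.
K_v = lim_{s→0} s·G(s) = K·11 / 135 = (11/135)·K.
e_ss = 8/K_v = 36/55 ⇒ K_v = 110/9 ⇒ K = (110/9)/(11/135) = 150.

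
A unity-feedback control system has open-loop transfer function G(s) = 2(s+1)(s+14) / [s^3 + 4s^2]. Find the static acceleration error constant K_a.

Lowest-order denominator term is 4s^2, so the open loop has 2 poles at the origin → type 2 system.
K_a = lim_{s→0} s^2·G(s) = 2·1·14 / 4 = 7.

7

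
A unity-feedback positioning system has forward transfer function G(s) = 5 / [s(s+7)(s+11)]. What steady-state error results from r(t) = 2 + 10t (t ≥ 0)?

G(s) has one factor of s in the denominator, so the system is type 1. Taking each input component in turn:
  • 2: tracked with zero error.
  • 10t: e_ss = 10/K_v with K_v=5/77 → 154.
Total e_ss = 154.

154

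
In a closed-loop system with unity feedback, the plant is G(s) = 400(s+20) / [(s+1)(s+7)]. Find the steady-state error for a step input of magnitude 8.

System type = 0 (no poles at s=0).
K_p = lim_{s→0} G(s) = 400·20 / (1·7) = 8000/7.
e_ss = 8/(1 + K_p) = 8/(8007/7) = 56/8007.

56/8007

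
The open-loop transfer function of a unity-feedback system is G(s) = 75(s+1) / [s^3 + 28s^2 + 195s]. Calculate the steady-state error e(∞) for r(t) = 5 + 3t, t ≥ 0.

7.8

Lowest-order denominator term is 195s, so the open loop has 1 pole at the origin → type 1 system. Taking each input component in turn:
  • 5: tracked with zero error.
  • 3t: e_ss = 3/K_v with K_v=5/13 → 7.8.
Total e_ss = 7.8.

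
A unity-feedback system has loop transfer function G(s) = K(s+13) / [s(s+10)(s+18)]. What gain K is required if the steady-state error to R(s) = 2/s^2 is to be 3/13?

120

One free integrator in G(s): this is a type 1 system.
K_v = lim_{s→0} s·G(s) = K·13 / (10·18) = (13/180)·K.
e_ss = 2/K_v = 3/13 ⇒ K_v = 26/3 ⇒ K = (26/3)/(13/180) = 120.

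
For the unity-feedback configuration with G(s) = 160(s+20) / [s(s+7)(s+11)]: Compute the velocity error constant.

One free integrator in G(s): this is a type 1 system.
K_v = lim_{s→0} s·G(s) = 160·20 / (7·11) = 3200/77.

3200/77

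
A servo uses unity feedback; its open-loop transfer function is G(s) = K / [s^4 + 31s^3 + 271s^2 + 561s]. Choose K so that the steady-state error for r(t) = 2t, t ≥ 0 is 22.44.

50

The denominator has no term below 561s — 1 pole at s=0, type 1.
K_v = lim_{s→0} s·G(s) = K / 561 = (1/561)·K.
e_ss = 2/K_v = 22.44 ⇒ K_v = 50/561 ⇒ K = (50/561)/(1/561) = 50.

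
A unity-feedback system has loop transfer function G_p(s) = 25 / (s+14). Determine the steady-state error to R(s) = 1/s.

System type = 0 (no poles at s=0).
K_p = lim_{s→0} G_p(s) = 25 / (14) = 25/14.
e_ss = 1/(1 + K_p) = 1/(39/14) = 14/39.

14/39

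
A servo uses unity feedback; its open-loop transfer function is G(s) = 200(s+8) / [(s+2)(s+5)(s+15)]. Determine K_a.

G(s) has no factors of s in the denominator, so the system is type 0.
K_a = lim_{s→0} s^2·G(s) = 0 (the extra factor of s kills the finite limit).

0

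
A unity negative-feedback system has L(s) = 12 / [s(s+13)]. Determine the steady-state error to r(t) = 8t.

The open loop has one pole at the origin → type 1 system.
K_v = lim_{s→0} s·L(s) = 12 / (13) = 12/13.
e_ss = 8/K_v = 8/(12/13) = 26/3.

26/3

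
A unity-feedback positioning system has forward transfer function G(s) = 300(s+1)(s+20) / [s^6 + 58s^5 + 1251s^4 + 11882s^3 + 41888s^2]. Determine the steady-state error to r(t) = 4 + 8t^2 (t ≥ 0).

The denominator has no term below 41888s^2 — 2 poles at s=0, type 2. By superposition:
  • 4: tracked with zero error.
  • 8t^2: e_ss = 16/K_a with K_a=375/2618 → 41888/375.
Total e_ss = 41888/375.

41888/375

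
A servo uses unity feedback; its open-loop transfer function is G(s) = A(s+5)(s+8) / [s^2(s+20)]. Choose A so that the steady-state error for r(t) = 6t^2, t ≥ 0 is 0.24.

The open loop has two poles at the origin → type 2 system.
K_a = lim_{s→0} s^2·G(s) = A·5·8 / (20) = 2·A.
e_ss = 12/K_a = 0.24 ⇒ K_a = 50 ⇒ A = 50/2 = 25.

25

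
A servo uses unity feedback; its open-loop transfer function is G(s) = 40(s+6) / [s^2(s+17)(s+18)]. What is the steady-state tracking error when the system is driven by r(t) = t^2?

2.55

Two free integrators in G(s): this is a type 2 system.
K_a = lim_{s→0} s^2·G(s) = 40·6 / (17·18) = 40/51.
r(t) = t^2 gives R(s) = 2/s^3.
e_ss = 2/K_a = 2/(40/51) = 2.55.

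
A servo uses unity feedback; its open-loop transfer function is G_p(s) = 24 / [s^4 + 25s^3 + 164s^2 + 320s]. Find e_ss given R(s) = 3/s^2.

40

The denominator has no term below 320s — 1 pole at s=0, type 1.
K_v = lim_{s→0} s·G_p(s) = 24 / 320 = 0.075.
e_ss = 3/K_v = 3/0.075 = 40.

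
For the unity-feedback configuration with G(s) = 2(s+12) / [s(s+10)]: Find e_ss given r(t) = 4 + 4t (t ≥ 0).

The open loop has one pole at the origin → type 1 system. Taking each input component in turn:
  • 4: tracked with zero error.
  • 4t: e_ss = 4/K_v with K_v=2.4 → 5/3.
Total e_ss = 5/3.

5/3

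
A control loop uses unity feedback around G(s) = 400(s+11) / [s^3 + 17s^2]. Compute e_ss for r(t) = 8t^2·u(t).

17/275

The denominator has no term below 17s^2 — 2 poles at s=0, type 2.
K_a = lim_{s→0} s^2·G(s) = 400·11 / 17 = 4400/17.
r(t) = 8t^2 gives R(s) = 16/s^3.
e_ss = 16/K_a = 16/(4400/17) = 17/275.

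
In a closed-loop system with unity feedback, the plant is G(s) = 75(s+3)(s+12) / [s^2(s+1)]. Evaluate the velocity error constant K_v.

infinity

K_v = lim_{s→0} s·G(s); with 2 poles at the origin the limit diverges, so K_v = ∞.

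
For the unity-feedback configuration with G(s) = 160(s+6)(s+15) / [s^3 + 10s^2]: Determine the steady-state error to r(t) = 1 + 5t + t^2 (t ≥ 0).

1/720

Lowest-order denominator term is 10s^2, so the open loop has 2 poles at the origin → type 2 system. Treating each term separately:
  • 1: tracked with zero error.
  • 5t: tracked with zero error.
  • t^2: e_ss = 2/K_a with K_a=1440 → 1/720.
Total e_ss = 1/720.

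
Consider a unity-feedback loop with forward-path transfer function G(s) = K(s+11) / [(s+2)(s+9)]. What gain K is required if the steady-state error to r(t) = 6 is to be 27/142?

The open loop has no poles at the origin → type 0 system.
K_p = lim_{s→0} G(s) = K·11 / (2·9) = (11/18)·K.
e_ss = 6/(1 + K_p) = 27/142 ⇒ 1 + (11/18)·K = 284/9 ⇒ K = 50.

50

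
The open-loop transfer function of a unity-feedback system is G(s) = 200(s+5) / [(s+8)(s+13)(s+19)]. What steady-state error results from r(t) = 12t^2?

System type = 0 (no poles at s=0).
For a type-0 system K_a = 0, so e_ss to a parabolic input is unbounded.

infinity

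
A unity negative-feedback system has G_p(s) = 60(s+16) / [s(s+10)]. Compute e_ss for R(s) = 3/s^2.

System type = 1 (one pole at s=0).
K_v = lim_{s→0} s·G_p(s) = 60·16 / (10) = 96.
e_ss = 3/K_v = 3/96 = 1/32.

1/32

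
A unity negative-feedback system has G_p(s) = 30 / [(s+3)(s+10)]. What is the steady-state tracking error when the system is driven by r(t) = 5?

2.5

G_p(s) has no factors of s in the denominator, so the system is type 0.
K_p = lim_{s→0} G_p(s) = 30 / (3·10) = 1.
e_ss = 5/(1 + K_p) = 5/2 = 2.5.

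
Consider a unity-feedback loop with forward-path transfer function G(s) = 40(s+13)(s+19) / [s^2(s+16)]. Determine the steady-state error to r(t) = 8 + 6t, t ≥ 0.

System type = 2 (two poles at s=0). By superposition:
  • 8: tracked with zero error.
  • 6t: tracked with zero error.
Total e_ss = 0.

0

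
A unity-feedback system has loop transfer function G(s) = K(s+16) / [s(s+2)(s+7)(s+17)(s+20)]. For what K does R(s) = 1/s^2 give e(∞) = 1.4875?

200

System type = 1 (one pole at s=0).
K_v = lim_{s→0} s·G(s) = K·16 / (2·7·17·20) = (2/595)·K.
e_ss = 1/K_v = 1.4875 ⇒ K_v = 80/119 ⇒ K = (80/119)/(2/595) = 200.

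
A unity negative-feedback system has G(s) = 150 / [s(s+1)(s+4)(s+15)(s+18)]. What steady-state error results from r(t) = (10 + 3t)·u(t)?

The open loop has one pole at the origin → type 1 system. Taking each input component in turn:
  • 10: tracked with zero error.
  • 3t: e_ss = 3/K_v with K_v=5/36 → 21.6.
Total e_ss = 21.6.

21.6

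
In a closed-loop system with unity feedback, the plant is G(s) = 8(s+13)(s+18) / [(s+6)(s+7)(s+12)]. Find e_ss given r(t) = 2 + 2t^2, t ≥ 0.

infinity

G(s) has no factors of s in the denominator, so the system is type 0. Treating each term separately:
  • 2: e_ss = 2/(1+K_p) with K_p=26/7 → 14/33.
  • 2t^2: a type-0 system cannot track it, e_ss → ∞.
The unbounded component dominates.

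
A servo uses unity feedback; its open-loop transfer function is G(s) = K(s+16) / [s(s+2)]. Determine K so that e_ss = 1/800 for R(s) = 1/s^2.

G(s) has one factor of s in the denominator, so the system is type 1.
K_v = lim_{s→0} s·G(s) = K·16 / (2) = 8·K.
e_ss = 1/K_v = 1/800 ⇒ K_v = 800 ⇒ K = 800/8 = 100.

100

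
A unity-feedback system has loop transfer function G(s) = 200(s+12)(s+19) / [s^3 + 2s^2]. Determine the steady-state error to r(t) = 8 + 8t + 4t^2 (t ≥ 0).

1/2850

The denominator has no term below 2s^2 — 2 poles at s=0, type 2. By superposition:
  • 8: tracked with zero error.
  • 8t: tracked with zero error.
  • 4t^2: e_ss = 8/K_a with K_a=22800 → 1/2850.
Total e_ss = 1/2850.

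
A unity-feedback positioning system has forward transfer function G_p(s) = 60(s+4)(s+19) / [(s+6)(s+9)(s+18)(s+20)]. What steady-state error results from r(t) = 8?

6.48

No free integrators in G_p(s): this is a type 0 system.
K_p = lim_{s→0} G_p(s) = 60·4·19 / (6·9·18·20) = 19/81.
e_ss = 8/(1 + K_p) = 8/(100/81) = 6.48.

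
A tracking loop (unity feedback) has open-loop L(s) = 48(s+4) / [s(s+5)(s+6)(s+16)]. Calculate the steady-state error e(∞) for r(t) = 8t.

L(s) has one factor of s in the denominator, so the system is type 1.
K_v = lim_{s→0} s·L(s) = 48·4 / (5·6·16) = 0.4.
e_ss = 8/K_v = 8/0.4 = 20.

20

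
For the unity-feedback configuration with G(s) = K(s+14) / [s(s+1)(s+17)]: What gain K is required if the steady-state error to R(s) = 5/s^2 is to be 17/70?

G(s) has one factor of s in the denominator, so the system is type 1.
K_v = lim_{s→0} s·G(s) = K·14 / (1·17) = (14/17)·K.
e_ss = 5/K_v = 17/70 ⇒ K_v = 350/17 ⇒ K = (350/17)/(14/17) = 25.

25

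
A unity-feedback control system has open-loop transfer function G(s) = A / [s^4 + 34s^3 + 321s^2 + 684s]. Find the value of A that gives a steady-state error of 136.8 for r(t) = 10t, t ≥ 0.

50

Factoring s from the denominator leaves a polynomial with constant term 684, so the system is type 1.
K_v = lim_{s→0} s·G(s) = A / 684 = (1/684)·A.
e_ss = 10/K_v = 136.8 ⇒ K_v = 25/342 ⇒ A = (25/342)/(1/684) = 50.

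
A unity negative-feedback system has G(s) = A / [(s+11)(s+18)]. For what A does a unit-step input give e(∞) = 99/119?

System type = 0 (no poles at s=0).
K_p = lim_{s→0} G(s) = A / (11·18) = (1/198)·A.
e_ss = 1/(1 + K_p) = 99/119 ⇒ 1 + (1/198)·A = 119/99 ⇒ A = 40.

40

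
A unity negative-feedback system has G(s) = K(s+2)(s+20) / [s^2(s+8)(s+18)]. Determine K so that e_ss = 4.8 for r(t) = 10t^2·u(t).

15

Two free integrators in G(s): this is a type 2 system.
K_a = lim_{s→0} s^2·G(s) = K·2·20 / (8·18) = (5/18)·K.
e_ss = 20/K_a = 4.8 ⇒ K_a = 25/6 ⇒ K = (25/6)/(5/18) = 15.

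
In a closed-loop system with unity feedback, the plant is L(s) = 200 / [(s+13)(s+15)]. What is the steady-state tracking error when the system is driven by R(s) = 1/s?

39/79

No free integrators in L(s): this is a type 0 system.
K_p = lim_{s→0} L(s) = 200 / (13·15) = 40/39.
e_ss = 1/(1 + K_p) = 1/(79/39) = 39/79.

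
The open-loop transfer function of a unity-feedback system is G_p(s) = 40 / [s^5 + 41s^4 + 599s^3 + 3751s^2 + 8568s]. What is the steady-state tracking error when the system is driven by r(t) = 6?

0

Factoring s from the denominator leaves a polynomial with constant term 8568, so the system is type 1.
A type-1 system has K_p = ∞, so it tracks a step input with zero steady-state error.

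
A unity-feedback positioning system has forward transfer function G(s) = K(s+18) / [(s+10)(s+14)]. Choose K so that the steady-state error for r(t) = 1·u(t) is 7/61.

60

G(s) has no factors of s in the denominator, so the system is type 0.
K_p = lim_{s→0} G(s) = K·18 / (10·14) = (9/70)·K.
e_ss = 1/(1 + K_p) = 7/61 ⇒ 1 + (9/70)·K = 61/7 ⇒ K = 60.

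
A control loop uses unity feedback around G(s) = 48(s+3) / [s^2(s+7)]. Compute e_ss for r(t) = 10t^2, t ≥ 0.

35/36

The open loop has two poles at the origin → type 2 system.
K_a = lim_{s→0} s^2·G(s) = 48·3 / (7) = 144/7.
r(t) = 10t^2 gives R(s) = 20/s^3.
e_ss = 20/K_a = 20/(144/7) = 35/36.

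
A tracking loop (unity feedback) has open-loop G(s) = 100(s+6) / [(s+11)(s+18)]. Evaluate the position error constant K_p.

No free integrators in G(s): this is a type 0 system.
K_p = lim_{s→0} G(s) = 100·6 / (11·18) = 100/33.

100/33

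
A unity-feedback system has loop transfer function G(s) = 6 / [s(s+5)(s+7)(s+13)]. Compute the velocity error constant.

6/455

G(s) has one factor of s in the denominator, so the system is type 1.
K_v = lim_{s→0} s·G(s) = 6 / (5·7·13) = 6/455.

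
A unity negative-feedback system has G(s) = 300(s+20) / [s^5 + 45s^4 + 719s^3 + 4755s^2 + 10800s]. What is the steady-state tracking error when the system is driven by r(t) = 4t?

Lowest-order denominator term is 10800s, so the open loop has 1 pole at the origin → type 1 system.
K_v = lim_{s→0} s·G(s) = 300·20 / 10800 = 5/9.
e_ss = 4/K_v = 4/(5/9) = 7.2.

7.2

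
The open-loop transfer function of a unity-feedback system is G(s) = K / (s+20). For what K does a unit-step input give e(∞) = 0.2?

System type = 0 (no poles at s=0).
K_p = lim_{s→0} G(s) = K / (20) = 0.05·K.
e_ss = 1/(1 + K_p) = 0.2 ⇒ 1 + 0.05·K = 5 ⇒ K = 80.

80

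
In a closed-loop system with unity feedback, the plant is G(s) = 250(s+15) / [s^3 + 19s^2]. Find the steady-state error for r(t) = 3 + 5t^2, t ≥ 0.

19/375

Factoring s^2 from the denominator leaves a polynomial with constant term 19, so the system is type 2. Taking each input component in turn:
  • 3: tracked with zero error.
  • 5t^2: e_ss = 10/K_a with K_a=3750/19 → 19/375.
Total e_ss = 19/375.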